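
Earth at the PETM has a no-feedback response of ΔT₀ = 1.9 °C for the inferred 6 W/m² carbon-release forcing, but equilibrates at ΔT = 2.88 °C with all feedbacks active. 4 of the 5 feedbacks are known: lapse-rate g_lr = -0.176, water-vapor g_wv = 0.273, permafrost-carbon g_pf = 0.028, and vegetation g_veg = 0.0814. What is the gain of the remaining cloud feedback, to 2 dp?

Amplification A = ΔT/ΔT₀ = 2.88/1.9 = 1.516.
Total gain g = 1 − 1/A = 1 − 1/1.516 = 0.3404.
Known gains sum to -0.176 + 0.273 + 0.028 + 0.0814 = 0.2064.
g_cld = 0.3404 − 0.2064 = 0.13.

0.13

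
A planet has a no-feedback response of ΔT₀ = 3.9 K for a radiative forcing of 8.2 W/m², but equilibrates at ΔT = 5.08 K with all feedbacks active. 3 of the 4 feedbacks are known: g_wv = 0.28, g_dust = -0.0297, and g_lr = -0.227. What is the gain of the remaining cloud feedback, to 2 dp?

0.21

Amplification A = ΔT/ΔT₀ = 5.08/3.9 = 1.303.
Total gain g = 1 − 1/A = 1 − 1/1.303 = 0.2325.
Known gains sum to 0.28 − 0.0297 − 0.227 = 0.0233.
g_cld = 0.2325 − 0.0233 = 0.21.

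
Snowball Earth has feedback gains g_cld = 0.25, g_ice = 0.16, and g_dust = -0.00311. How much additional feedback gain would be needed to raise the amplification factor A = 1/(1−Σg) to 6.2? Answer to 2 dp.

Current total gain = 0.40689.
Target gain for A = 6.2: g* = 1 − 1/6.2 = 0.8387.
Additional gain needed = 0.8387 − 0.40689 = 0.43.

0.43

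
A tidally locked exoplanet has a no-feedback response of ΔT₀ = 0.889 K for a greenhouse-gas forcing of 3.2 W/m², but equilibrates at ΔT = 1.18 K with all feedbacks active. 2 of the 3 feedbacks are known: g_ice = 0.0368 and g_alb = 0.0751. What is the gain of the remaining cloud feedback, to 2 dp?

0.13

Amplification A = ΔT/ΔT₀ = 1.18/0.889 = 1.327.
Total gain g = 1 − 1/A = 1 − 1/1.327 = 0.2464.
Known gains sum to 0.0368 + 0.0751 = 0.1119.
g_cld = 0.2464 − 0.1119 = 0.13.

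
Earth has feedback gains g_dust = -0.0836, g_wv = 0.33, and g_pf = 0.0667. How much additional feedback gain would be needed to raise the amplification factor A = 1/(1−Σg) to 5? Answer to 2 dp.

0.49

Current total gain = 0.3131.
Target gain for A = 5: g* = 1 − 1/5 = 0.8.
Additional gain needed = 0.8 − 0.3131 = 0.49.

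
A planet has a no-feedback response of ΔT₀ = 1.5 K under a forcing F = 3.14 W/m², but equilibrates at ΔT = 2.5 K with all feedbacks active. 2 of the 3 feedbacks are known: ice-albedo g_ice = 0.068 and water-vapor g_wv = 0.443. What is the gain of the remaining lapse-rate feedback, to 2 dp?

Amplification A = ΔT/ΔT₀ = 2.5/1.5 = 1.667.
Total gain g = 1 − 1/A = 1 − 1/1.667 = 0.4001.
Known gains sum to 0.068 + 0.443 = 0.511.
g_lr = 0.4001 − 0.511 = -0.11.

-0.11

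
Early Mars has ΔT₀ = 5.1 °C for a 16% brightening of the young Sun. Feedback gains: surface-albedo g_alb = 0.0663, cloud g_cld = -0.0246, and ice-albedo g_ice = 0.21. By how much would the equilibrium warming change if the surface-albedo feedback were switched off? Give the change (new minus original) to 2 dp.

-0.55 °C

Original: g = 0.2517, ΔT = 5.1/(1−0.2517) = 6.8154 °C.
Without surface-albedo: g' = 0.1854, ΔT' = 5.1/(1−0.1854) = 6.2607 °C.
Change = 6.2607 − 6.8154 = -0.55 °C.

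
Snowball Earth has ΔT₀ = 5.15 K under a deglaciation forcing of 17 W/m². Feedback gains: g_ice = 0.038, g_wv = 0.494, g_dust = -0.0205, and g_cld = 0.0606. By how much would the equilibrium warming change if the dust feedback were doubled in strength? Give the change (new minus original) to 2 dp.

Original: g = 0.5721, ΔT = 5.15/(1−0.5721) = 12.0355 K.
With doubled dust: g' = 0.5516, ΔT' = 5.15/(1−0.5516) = 11.4853 K.
Change = 11.4853 − 12.0355 = -0.55 K.

-0.55 K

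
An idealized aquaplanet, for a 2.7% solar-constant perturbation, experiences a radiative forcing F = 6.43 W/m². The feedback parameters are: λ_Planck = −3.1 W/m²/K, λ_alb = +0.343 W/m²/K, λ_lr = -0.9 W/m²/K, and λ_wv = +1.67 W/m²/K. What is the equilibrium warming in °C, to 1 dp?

Net feedback parameter λ = (−3.1) + (+0.343) + (-0.9) + (+1.67) = -1.987 W/m²/K.
ΔT = −F/λ = −6.43/(-1.987) = 3.2 °C.

3.2 °C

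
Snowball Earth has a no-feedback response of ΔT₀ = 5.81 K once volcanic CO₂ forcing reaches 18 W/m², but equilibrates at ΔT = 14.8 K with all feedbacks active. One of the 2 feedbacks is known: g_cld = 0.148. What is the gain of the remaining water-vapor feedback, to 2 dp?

Amplification A = ΔT/ΔT₀ = 14.8/5.81 = 2.547.
Total gain g = 1 − 1/A = 1 − 1/2.547 = 0.6074.
The known gain is 0.148.
g_wv = 0.6074 − 0.148 = 0.46.

0.46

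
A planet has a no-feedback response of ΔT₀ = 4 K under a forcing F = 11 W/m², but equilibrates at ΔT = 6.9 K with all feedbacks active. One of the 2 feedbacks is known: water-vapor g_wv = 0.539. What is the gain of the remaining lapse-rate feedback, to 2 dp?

Amplification A = ΔT/ΔT₀ = 6.9/4 = 1.725.
Total gain g = 1 − 1/A = 1 − 1/1.725 = 0.4203.
The known gain is 0.539.
g_lr = 0.4203 − 0.539 = -0.12.

-0.12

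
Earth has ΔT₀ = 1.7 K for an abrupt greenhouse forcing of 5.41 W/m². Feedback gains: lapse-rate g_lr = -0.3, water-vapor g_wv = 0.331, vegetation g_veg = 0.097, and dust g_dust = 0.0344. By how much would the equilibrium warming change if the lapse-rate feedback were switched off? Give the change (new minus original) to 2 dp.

1.13 K

Original: g = 0.1624, ΔT = 1.7/(1−0.1624) = 2.0296 K.
Without lapse-rate: g' = 0.4624, ΔT' = 1.7/(1−0.4624) = 3.1622 K.
Change = 3.1622 − 2.0296 = 1.13 K.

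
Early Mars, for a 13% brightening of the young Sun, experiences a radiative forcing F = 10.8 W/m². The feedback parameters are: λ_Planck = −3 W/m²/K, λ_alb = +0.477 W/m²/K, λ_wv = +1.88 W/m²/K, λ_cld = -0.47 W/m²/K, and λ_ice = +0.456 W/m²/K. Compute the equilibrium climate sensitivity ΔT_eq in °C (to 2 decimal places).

Net feedback parameter λ = (−3) + (+0.477) + (+1.88) + (-0.47) + (+0.456) = -0.657 W/m²/K.
ΔT = −F/λ = −10.8/(-0.657) = 16.44 °C.

16.44 °C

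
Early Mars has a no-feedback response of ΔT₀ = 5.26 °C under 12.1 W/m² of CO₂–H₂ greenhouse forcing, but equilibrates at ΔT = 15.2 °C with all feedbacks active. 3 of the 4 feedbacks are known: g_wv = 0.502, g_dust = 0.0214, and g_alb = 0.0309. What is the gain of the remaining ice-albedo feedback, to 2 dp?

Amplification A = ΔT/ΔT₀ = 15.2/5.26 = 2.89.
Total gain g = 1 − 1/A = 1 − 1/2.89 = 0.654.
Known gains sum to 0.502 + 0.0214 + 0.0309 = 0.5543.
g_ice = 0.654 − 0.5543 = 0.10.

0.10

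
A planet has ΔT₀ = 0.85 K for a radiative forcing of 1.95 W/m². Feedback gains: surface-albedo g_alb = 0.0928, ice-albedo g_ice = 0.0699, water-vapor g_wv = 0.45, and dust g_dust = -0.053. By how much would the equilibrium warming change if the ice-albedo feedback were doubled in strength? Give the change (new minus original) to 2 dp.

0.36 K

Original: g = 0.5597, ΔT = 0.85/(1−0.5597) = 1.9305 K.
With doubled ice-albedo: g' = 0.6296, ΔT' = 0.85/(1−0.6296) = 2.2948 K.
Change = 2.2948 − 1.9305 = 0.36 K.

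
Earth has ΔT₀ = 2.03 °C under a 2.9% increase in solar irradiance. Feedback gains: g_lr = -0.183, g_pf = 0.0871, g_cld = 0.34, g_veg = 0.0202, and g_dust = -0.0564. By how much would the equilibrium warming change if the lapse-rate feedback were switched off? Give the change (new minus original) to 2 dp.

Original: g = 0.2079, ΔT = 2.03/(1−0.2079) = 2.5628 °C.
Without lapse-rate: g' = 0.3909, ΔT' = 2.03/(1−0.3909) = 3.3328 °C.
Change = 3.3328 − 2.5628 = 0.77 °C.

0.77 °C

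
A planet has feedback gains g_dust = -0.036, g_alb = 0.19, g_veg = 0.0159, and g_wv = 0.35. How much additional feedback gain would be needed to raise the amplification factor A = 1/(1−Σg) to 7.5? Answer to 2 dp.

0.35

Current total gain = 0.5199.
Target gain for A = 7.5: g* = 1 − 1/7.5 = 0.8667.
Additional gain needed = 0.8667 − 0.5199 = 0.35.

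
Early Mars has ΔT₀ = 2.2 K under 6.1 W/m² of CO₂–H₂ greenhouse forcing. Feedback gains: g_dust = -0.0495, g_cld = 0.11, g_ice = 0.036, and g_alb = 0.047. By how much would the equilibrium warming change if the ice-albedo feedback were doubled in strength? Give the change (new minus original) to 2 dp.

Original: g = 0.1435, ΔT = 2.2/(1−0.1435) = 2.5686 K.
With doubled ice-albedo: g' = 0.1795, ΔT' = 2.2/(1−0.1795) = 2.6813 K.
Change = 2.6813 − 2.5686 = 0.11 K.

0.11 K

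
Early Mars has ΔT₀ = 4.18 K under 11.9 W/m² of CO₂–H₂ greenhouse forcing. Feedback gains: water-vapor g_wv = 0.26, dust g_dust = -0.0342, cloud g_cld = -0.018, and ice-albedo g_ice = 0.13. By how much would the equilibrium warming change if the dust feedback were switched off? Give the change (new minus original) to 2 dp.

Original: g = 0.3378, ΔT = 4.18/(1−0.3378) = 6.3123 K.
Without dust: g' = 0.372, ΔT' = 4.18/(1−0.372) = 6.6561 K.
Change = 6.6561 − 6.3123 = 0.34 K.

0.34 K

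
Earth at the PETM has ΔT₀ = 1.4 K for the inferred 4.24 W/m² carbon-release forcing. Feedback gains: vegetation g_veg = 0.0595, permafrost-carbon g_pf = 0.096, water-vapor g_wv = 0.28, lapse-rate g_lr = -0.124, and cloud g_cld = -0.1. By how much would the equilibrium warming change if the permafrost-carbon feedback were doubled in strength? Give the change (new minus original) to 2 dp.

0.25 K

Original: g = 0.2115, ΔT = 1.4/(1−0.2115) = 1.7755 K.
With doubled permafrost-carbon: g' = 0.3075, ΔT' = 1.4/(1−0.3075) = 2.0217 K.
Change = 2.0217 − 1.7755 = 0.25 K.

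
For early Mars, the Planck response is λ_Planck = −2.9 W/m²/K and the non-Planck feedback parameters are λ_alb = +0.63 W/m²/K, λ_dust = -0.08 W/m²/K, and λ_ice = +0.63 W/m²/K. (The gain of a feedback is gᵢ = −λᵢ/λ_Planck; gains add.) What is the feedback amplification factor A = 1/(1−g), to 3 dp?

Convert to gains: g_alb = 0.63/2.9 = 0.2172; g_dust = -0.08/2.9 = -0.02759; g_ice = 0.63/2.9 = 0.2172.
Total gain g = 0.40681.
A = 1/(1 − 0.40681) = 1.686.

1.686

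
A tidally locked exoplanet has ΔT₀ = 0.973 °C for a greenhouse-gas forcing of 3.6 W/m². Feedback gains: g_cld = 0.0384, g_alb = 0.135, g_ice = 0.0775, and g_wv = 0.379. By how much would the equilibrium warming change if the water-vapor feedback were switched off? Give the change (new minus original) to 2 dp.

Original: g = 0.6299, ΔT = 0.973/(1−0.6299) = 2.6290 °C.
Without water-vapor: g' = 0.2509, ΔT' = 0.973/(1−0.2509) = 1.2989 °C.
Change = 1.2989 − 2.6290 = -1.33 °C.

-1.33 °C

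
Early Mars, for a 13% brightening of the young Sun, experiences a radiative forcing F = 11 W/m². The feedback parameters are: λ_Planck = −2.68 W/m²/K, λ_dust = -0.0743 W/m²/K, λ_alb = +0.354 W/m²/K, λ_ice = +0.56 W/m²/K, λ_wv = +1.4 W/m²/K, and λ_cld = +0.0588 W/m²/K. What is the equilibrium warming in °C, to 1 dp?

28.8 °C

Net feedback parameter λ = (−2.68) + (-0.0743) + (+0.354) + (+0.56) + (+1.4) + (+0.0588) = -0.3815 W/m²/K.
ΔT = −F/λ = −11/(-0.3815) = 28.8 °C.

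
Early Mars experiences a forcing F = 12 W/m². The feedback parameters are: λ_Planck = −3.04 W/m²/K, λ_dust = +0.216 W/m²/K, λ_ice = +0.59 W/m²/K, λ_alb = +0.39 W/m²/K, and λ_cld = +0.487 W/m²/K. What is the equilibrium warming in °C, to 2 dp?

Net feedback parameter λ = (−3.04) + (+0.216) + (+0.59) + (+0.39) + (+0.487) = -1.357 W/m²/K.
ΔT = −F/λ = −12/(-1.357) = 8.84 °C.

8.84 °C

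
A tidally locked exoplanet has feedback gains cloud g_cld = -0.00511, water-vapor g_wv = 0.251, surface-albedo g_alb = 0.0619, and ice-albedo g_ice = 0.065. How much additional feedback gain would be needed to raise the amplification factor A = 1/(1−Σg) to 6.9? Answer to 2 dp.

0.48

Current total gain = 0.37279.
Target gain for A = 6.9: g* = 1 − 1/6.9 = 0.8551.
Additional gain needed = 0.8551 − 0.37279 = 0.48.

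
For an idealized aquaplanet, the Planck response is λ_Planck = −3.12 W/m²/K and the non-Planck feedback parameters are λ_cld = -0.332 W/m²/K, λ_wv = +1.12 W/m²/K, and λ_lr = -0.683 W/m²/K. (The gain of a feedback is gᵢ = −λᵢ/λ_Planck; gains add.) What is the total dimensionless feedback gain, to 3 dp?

0.034

Convert to gains: g_cld = -0.332/3.12 = -0.1064; g_wv = 1.12/3.12 = 0.359; g_lr = -0.683/3.12 = -0.2189.
Total gain g = 0.0337.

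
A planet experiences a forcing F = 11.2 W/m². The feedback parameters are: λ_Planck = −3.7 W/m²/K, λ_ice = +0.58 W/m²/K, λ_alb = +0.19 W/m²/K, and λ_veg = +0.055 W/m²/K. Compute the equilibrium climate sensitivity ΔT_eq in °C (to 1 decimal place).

3.9 °C

Net feedback parameter λ = (−3.7) + (+0.58) + (+0.19) + (+0.055) = -2.875 W/m²/K.
ΔT = −F/λ = −11.2/(-2.875) = 3.9 °C.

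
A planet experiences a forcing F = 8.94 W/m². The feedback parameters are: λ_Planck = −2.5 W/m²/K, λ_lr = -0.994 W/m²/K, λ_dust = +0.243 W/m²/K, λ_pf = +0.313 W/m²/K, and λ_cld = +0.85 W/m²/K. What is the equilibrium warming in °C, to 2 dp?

Net feedback parameter λ = (−2.5) + (-0.994) + (+0.243) + (+0.313) + (+0.85) = -2.088 W/m²/K.
ΔT = −F/λ = −8.94/(-2.088) = 4.28 °C.

4.28 °C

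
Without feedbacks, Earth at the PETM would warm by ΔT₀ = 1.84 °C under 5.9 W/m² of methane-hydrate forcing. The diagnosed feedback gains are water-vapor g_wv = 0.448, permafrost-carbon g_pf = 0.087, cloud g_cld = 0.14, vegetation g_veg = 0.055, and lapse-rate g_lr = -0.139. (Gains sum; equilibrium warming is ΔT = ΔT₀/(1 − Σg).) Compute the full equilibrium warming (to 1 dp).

4.5 °C

Total gain g = 0.448 + 0.087 + 0.14 + 0.055 − 0.139 = 0.591.
Amplification A = 1/(1 − 0.591) = 2.445.
ΔT = 1.84 × 2.445 = 4.5 °C.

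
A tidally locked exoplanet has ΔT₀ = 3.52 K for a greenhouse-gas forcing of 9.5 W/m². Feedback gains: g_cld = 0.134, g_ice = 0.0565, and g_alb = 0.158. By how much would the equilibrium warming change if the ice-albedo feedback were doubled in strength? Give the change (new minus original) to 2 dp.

Original: g = 0.3485, ΔT = 3.52/(1−0.3485) = 5.4029 K.
With doubled ice-albedo: g' = 0.405, ΔT' = 3.52/(1−0.405) = 5.9160 K.
Change = 5.9160 − 5.4029 = 0.51 K.

0.51 K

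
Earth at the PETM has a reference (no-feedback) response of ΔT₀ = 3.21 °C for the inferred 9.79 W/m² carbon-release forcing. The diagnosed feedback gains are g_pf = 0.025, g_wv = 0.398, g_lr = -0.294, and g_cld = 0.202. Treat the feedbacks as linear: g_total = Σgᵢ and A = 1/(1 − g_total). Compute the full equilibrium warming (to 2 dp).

Total gain g = 0.025 + 0.398 − 0.294 + 0.202 = 0.331.
Amplification A = 1/(1 − 0.331) = 1.495.
ΔT = 3.21 × 1.495 = 4.80 °C.

4.80 °C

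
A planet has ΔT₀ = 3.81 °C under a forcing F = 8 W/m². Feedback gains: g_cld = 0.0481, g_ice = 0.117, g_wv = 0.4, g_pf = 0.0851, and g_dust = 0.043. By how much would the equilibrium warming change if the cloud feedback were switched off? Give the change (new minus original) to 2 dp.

-1.68 °C

Original: g = 0.6932, ΔT = 3.81/(1−0.6932) = 12.4185 °C.
Without cloud: g' = 0.6451, ΔT' = 3.81/(1−0.6451) = 10.7354 °C.
Change = 10.7354 − 12.4185 = -1.68 °C.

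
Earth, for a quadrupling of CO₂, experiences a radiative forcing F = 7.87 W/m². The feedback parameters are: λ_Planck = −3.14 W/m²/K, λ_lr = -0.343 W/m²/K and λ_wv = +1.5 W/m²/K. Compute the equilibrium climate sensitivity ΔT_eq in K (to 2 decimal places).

Net feedback parameter λ = (−3.14) + (-0.343) + (+1.5) = -1.983 W/m²/K.
ΔT = −F/λ = −7.87/(-1.983) = 3.97 K.

3.97 K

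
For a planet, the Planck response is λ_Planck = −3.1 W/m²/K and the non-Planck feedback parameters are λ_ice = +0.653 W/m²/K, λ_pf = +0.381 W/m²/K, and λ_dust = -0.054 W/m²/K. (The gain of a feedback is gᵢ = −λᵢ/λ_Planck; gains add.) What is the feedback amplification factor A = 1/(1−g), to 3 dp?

1.462

Convert to gains: g_ice = 0.653/3.1 = 0.2106; g_pf = 0.381/3.1 = 0.1229; g_dust = -0.054/3.1 = -0.01742.
Total gain g = 0.31608.
A = 1/(1 − 0.31608) = 1.462.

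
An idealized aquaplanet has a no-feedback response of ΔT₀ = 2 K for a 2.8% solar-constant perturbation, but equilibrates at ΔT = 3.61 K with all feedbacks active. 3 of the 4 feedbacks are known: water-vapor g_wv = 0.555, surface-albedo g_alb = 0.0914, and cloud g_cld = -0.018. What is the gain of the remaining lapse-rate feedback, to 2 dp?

Amplification A = ΔT/ΔT₀ = 3.61/2 = 1.805.
Total gain g = 1 − 1/A = 1 − 1/1.805 = 0.446.
Known gains sum to 0.555 + 0.0914 − 0.018 = 0.6284.
g_lr = 0.446 − 0.6284 = -0.18.

-0.18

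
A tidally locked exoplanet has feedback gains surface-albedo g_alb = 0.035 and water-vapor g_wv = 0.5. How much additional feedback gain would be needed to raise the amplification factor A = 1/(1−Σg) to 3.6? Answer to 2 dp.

0.19

Current total gain = 0.535.
Target gain for A = 3.6: g* = 1 − 1/3.6 = 0.7222.
Additional gain needed = 0.7222 − 0.535 = 0.19.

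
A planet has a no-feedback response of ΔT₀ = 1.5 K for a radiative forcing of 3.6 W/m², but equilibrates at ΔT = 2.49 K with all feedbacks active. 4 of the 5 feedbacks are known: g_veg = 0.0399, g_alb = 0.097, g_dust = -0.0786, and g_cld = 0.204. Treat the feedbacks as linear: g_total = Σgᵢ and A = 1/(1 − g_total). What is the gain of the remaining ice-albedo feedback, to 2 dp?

0.14

Amplification A = ΔT/ΔT₀ = 2.49/1.5 = 1.66.
Total gain g = 1 − 1/A = 1 − 1/1.66 = 0.3976.
Known gains sum to 0.0399 + 0.097 − 0.0786 + 0.204 = 0.2623.
g_ice = 0.3976 − 0.2623 = 0.14.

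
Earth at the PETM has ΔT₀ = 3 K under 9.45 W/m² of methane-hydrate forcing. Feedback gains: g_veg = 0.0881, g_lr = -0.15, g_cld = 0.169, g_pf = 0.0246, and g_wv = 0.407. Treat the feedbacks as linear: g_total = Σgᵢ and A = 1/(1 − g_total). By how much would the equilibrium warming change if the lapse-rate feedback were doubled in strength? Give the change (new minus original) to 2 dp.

Original: g = 0.5387, ΔT = 3/(1−0.5387) = 6.5034 K.
With doubled lapse-rate: g' = 0.3887, ΔT' = 3/(1−0.3887) = 4.9076 K.
Change = 4.9076 − 6.5034 = -1.60 K.

-1.60 K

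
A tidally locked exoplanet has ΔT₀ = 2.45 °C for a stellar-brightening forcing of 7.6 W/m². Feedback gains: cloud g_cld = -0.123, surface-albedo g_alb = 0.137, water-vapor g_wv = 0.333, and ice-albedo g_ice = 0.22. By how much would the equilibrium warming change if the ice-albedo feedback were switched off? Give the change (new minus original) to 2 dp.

-1.91 °C

Original: g = 0.567, ΔT = 2.45/(1−0.567) = 5.6582 °C.
Without ice-albedo: g' = 0.347, ΔT' = 2.45/(1−0.347) = 3.7519 °C.
Change = 3.7519 − 5.6582 = -1.91 °C.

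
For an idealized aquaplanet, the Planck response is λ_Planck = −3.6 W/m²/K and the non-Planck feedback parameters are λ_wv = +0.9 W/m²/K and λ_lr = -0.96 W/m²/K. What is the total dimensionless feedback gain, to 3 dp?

-0.017

Convert to gains: g_wv = 0.9/3.6 = 0.25; g_lr = -0.96/3.6 = -0.2667.
Total gain g = -0.0167.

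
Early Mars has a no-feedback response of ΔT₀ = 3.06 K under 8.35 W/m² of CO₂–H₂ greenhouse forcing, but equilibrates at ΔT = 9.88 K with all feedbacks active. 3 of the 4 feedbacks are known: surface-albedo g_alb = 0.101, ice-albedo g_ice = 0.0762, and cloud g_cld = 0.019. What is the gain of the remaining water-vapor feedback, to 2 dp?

Amplification A = ΔT/ΔT₀ = 9.88/3.06 = 3.229.
Total gain g = 1 − 1/A = 1 − 1/3.229 = 0.6903.
Known gains sum to 0.101 + 0.0762 + 0.019 = 0.1962.
g_wv = 0.6903 − 0.1962 = 0.49.

0.49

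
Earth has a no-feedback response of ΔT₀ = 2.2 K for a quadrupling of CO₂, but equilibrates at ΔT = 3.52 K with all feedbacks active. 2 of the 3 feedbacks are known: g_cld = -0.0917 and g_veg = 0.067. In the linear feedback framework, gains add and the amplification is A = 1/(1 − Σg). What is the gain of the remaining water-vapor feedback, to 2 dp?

Amplification A = ΔT/ΔT₀ = 3.52/2.2 = 1.6.
Total gain g = 1 − 1/A = 1 − 1/1.6 = 0.375.
Known gains sum to -0.0917 + 0.067 = -0.0247.
g_wv = 0.375 + 0.0247 = 0.40.

0.40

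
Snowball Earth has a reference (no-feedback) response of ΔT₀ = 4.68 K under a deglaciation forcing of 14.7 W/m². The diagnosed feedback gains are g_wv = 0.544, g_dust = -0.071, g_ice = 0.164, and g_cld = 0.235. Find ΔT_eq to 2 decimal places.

Total gain g = 0.544 − 0.071 + 0.164 + 0.235 = 0.872.
Amplification A = 1/(1 − 0.872) = 7.812.
ΔT = 4.68 × 7.812 = 36.56 K.

36.56 K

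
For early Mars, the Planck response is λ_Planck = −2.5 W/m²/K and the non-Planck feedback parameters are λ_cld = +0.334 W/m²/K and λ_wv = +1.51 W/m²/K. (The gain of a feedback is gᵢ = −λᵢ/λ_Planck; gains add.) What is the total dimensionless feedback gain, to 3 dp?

0.738

Convert to gains: g_cld = 0.334/2.5 = 0.1336; g_wv = 1.51/2.5 = 0.604.
Total gain g = 0.7376.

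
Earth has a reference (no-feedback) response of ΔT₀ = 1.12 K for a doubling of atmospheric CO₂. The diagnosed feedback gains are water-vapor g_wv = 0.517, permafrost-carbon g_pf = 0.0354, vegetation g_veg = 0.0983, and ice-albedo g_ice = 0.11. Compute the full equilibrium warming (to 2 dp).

Total gain g = 0.517 + 0.0354 + 0.0983 + 0.11 = 0.7607.
Amplification A = 1/(1 − 0.7607) = 4.179.
ΔT = 1.12 × 4.179 = 4.68 K.

4.68 K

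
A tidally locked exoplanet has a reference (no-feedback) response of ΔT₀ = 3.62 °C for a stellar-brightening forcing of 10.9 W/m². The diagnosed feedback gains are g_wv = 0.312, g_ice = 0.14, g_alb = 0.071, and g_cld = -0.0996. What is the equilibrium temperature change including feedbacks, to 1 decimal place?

6.3 °C

Total gain g = 0.312 + 0.14 + 0.071 − 0.0996 = 0.4234.
Amplification A = 1/(1 − 0.4234) = 1.734.
ΔT = 3.62 × 1.734 = 6.3 °C.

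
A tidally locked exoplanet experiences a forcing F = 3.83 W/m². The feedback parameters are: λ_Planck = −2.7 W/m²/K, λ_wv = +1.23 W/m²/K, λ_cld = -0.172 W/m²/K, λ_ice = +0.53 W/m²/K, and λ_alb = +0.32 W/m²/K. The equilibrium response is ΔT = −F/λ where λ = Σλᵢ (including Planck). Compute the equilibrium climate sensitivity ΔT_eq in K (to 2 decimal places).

4.84 K

Net feedback parameter λ = (−2.7) + (+1.23) + (-0.172) + (+0.53) + (+0.32) = -0.792 W/m²/K.
ΔT = −F/λ = −3.83/(-0.792) = 4.84 K.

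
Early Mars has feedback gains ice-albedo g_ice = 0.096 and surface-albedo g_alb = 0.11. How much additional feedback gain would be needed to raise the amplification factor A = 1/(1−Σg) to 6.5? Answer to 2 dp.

Current total gain = 0.206.
Target gain for A = 6.5: g* = 1 − 1/6.5 = 0.8462.
Additional gain needed = 0.8462 − 0.206 = 0.64.

0.64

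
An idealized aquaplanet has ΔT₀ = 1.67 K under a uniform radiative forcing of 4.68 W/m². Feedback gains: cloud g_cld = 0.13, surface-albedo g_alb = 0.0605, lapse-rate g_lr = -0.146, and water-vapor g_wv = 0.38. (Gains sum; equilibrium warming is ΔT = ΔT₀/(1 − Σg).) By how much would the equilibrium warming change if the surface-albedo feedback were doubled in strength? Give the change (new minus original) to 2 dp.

0.34 K

Original: g = 0.4245, ΔT = 1.67/(1−0.4245) = 2.9018 K.
With doubled surface-albedo: g' = 0.485, ΔT' = 1.67/(1−0.485) = 3.2427 K.
Change = 3.2427 − 2.9018 = 0.34 K.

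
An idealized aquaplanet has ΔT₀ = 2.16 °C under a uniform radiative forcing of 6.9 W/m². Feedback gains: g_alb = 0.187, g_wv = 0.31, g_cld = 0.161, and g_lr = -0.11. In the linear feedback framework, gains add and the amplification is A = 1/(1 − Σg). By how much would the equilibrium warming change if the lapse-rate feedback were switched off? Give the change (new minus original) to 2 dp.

1.54 °C

Original: g = 0.548, ΔT = 2.16/(1−0.548) = 4.7788 °C.
Without lapse-rate: g' = 0.658, ΔT' = 2.16/(1−0.658) = 6.3158 °C.
Change = 6.3158 − 4.7788 = 1.54 °C.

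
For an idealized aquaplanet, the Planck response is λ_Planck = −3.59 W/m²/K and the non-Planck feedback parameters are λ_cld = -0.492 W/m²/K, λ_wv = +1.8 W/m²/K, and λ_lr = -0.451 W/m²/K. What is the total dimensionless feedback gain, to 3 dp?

Convert to gains: g_cld = -0.492/3.59 = -0.137; g_wv = 1.8/3.59 = 0.5014; g_lr = -0.451/3.59 = -0.1256.
Total gain g = 0.2388.

0.239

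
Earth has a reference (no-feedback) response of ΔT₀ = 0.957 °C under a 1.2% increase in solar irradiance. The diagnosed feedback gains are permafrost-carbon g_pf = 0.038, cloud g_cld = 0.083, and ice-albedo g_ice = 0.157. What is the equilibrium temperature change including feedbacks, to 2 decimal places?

Total gain g = 0.038 + 0.083 + 0.157 = 0.278.
Amplification A = 1/(1 − 0.278) = 1.385.
ΔT = 0.957 × 1.385 = 1.33 °C.

1.33 °C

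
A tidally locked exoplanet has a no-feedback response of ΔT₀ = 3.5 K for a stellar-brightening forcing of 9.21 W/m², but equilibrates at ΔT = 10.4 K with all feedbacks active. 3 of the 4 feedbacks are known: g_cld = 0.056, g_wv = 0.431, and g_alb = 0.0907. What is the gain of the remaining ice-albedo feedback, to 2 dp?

Amplification A = ΔT/ΔT₀ = 10.4/3.5 = 2.971.
Total gain g = 1 − 1/A = 1 − 1/2.971 = 0.6634.
Known gains sum to 0.056 + 0.431 + 0.0907 = 0.5777.
g_ice = 0.6634 − 0.5777 = 0.09.

0.09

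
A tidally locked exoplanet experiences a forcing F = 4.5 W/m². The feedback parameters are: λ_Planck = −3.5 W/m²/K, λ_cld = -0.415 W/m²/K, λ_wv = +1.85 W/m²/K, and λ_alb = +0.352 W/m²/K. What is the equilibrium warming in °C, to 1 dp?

Net feedback parameter λ = (−3.5) + (-0.415) + (+1.85) + (+0.352) = -1.713 W/m²/K.
ΔT = −F/λ = −4.5/(-1.713) = 2.6 °C.

2.6 °C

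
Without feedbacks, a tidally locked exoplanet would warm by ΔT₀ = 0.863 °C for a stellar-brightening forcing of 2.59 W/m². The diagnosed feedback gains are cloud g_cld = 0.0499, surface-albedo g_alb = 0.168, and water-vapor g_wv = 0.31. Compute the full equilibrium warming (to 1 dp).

1.8 °C

Total gain g = 0.0499 + 0.168 + 0.31 = 0.5279.
Amplification A = 1/(1 − 0.5279) = 2.118.
ΔT = 0.863 × 2.118 = 1.8 °C.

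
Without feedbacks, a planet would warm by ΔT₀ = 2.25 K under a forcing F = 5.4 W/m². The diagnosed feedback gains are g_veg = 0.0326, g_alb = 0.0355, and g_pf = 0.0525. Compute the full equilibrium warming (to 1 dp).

Total gain g = 0.0326 + 0.0355 + 0.0525 = 0.1206.
Amplification A = 1/(1 − 0.1206) = 1.137.
ΔT = 2.25 × 1.137 = 2.6 K.

2.6 K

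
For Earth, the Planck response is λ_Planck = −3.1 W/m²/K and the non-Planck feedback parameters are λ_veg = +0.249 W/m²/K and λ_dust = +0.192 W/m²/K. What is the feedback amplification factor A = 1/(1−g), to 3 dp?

Convert to gains: g_veg = 0.249/3.1 = 0.08032; g_dust = 0.192/3.1 = 0.06194.
Total gain g = 0.14226.
A = 1/(1 − 0.14226) = 1.166.

1.166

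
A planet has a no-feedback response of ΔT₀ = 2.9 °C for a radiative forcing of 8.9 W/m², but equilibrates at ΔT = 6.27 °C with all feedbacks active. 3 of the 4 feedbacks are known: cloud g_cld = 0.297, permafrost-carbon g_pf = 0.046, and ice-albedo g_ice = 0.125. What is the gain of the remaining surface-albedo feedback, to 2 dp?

0.07

Amplification A = ΔT/ΔT₀ = 6.27/2.9 = 2.162.
Total gain g = 1 − 1/A = 1 − 1/2.162 = 0.5375.
Known gains sum to 0.297 + 0.046 + 0.125 = 0.468.
g_alb = 0.5375 − 0.468 = 0.07.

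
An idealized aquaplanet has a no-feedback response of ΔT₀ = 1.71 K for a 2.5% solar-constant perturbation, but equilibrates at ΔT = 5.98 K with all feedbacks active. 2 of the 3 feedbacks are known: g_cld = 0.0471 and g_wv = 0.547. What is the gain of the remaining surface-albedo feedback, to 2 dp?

0.12

Amplification A = ΔT/ΔT₀ = 5.98/1.71 = 3.497.
Total gain g = 1 − 1/A = 1 − 1/3.497 = 0.714.
Known gains sum to 0.0471 + 0.547 = 0.5941.
g_alb = 0.714 − 0.5941 = 0.12.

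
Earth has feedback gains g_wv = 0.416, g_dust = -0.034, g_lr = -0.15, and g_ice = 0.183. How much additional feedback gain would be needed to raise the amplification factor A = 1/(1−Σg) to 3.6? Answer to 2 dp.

Current total gain = 0.415.
Target gain for A = 3.6: g* = 1 − 1/3.6 = 0.7222.
Additional gain needed = 0.7222 − 0.415 = 0.31.

0.31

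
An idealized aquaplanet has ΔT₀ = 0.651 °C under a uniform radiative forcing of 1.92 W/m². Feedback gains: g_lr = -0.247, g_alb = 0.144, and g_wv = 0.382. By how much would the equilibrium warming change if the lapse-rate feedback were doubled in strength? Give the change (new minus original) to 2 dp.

Original: g = 0.279, ΔT = 0.651/(1−0.279) = 0.9029 °C.
With doubled lapse-rate: g' = 0.032, ΔT' = 0.651/(1−0.032) = 0.6725 °C.
Change = 0.6725 − 0.9029 = -0.23 °C.

-0.23 °C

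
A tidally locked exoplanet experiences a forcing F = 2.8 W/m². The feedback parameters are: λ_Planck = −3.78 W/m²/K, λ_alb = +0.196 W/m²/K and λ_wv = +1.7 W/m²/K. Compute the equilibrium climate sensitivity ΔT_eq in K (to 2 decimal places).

Net feedback parameter λ = (−3.78) + (+0.196) + (+1.7) = -1.884 W/m²/K.
ΔT = −F/λ = −2.8/(-1.884) = 1.49 K.

1.49 K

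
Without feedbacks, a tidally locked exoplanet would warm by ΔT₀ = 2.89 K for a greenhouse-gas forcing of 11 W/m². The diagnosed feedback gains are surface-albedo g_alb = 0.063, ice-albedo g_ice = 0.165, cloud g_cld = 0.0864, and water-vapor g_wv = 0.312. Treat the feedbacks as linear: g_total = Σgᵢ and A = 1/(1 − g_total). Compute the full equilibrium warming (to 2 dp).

Total gain g = 0.063 + 0.165 + 0.0864 + 0.312 = 0.6264.
Amplification A = 1/(1 − 0.6264) = 2.677.
ΔT = 2.89 × 2.677 = 7.74 K.

7.74 K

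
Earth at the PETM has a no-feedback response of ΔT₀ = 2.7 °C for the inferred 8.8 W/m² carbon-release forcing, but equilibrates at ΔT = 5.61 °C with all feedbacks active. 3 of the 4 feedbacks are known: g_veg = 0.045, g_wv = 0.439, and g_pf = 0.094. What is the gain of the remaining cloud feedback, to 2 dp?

-0.06

Amplification A = ΔT/ΔT₀ = 5.61/2.7 = 2.078.
Total gain g = 1 − 1/A = 1 − 1/2.078 = 0.5188.
Known gains sum to 0.045 + 0.439 + 0.094 = 0.578.
g_cld = 0.5188 − 0.578 = -0.06.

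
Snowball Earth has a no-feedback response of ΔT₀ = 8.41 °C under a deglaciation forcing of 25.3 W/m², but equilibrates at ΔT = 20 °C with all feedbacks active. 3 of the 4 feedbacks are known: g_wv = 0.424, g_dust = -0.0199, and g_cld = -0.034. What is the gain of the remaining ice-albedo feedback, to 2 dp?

0.21

Amplification A = ΔT/ΔT₀ = 20/8.41 = 2.378.
Total gain g = 1 − 1/A = 1 − 1/2.378 = 0.5795.
Known gains sum to 0.424 − 0.0199 − 0.034 = 0.3701.
g_ice = 0.5795 − 0.3701 = 0.21.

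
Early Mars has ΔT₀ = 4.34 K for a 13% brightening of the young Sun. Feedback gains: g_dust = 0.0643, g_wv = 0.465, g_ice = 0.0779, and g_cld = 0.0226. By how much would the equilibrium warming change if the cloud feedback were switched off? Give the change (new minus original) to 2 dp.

-0.67 K

Original: g = 0.6298, ΔT = 4.34/(1−0.6298) = 11.7234 K.
Without cloud: g' = 0.6072, ΔT' = 4.34/(1−0.6072) = 11.0489 K.
Change = 11.0489 − 11.7234 = -0.67 K.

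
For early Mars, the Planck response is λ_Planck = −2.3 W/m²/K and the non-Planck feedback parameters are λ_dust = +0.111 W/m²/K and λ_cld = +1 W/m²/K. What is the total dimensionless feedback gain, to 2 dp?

0.48

Convert to gains: g_dust = 0.111/2.3 = 0.04826; g_cld = 1/2.3 = 0.4348.
Total gain g = 0.48306.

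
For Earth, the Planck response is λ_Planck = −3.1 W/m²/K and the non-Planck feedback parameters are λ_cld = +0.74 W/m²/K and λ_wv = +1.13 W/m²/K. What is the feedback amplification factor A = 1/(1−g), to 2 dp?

2.52

Convert to gains: g_cld = 0.74/3.1 = 0.2387; g_wv = 1.13/3.1 = 0.3645.
Total gain g = 0.6032.
A = 1/(1 − 0.6032) = 2.52.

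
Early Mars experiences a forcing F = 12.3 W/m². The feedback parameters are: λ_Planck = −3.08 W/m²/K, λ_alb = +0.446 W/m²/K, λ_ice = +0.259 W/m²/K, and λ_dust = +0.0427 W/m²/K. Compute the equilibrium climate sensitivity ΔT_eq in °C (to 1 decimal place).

5.3 °C

Net feedback parameter λ = (−3.08) + (+0.446) + (+0.259) + (+0.0427) = -2.3323 W/m²/K.
ΔT = −F/λ = −12.3/(-2.3323) = 5.3 °C.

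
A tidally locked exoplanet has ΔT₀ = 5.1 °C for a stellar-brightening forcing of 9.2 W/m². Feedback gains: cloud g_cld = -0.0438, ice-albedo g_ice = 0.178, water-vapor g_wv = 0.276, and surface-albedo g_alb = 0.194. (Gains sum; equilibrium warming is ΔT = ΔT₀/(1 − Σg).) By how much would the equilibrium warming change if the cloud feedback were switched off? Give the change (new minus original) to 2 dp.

1.60 °C

Original: g = 0.6042, ΔT = 5.1/(1−0.6042) = 12.8853 °C.
Without cloud: g' = 0.648, ΔT' = 5.1/(1−0.648) = 14.4886 °C.
Change = 14.4886 − 12.8853 = 1.60 °C.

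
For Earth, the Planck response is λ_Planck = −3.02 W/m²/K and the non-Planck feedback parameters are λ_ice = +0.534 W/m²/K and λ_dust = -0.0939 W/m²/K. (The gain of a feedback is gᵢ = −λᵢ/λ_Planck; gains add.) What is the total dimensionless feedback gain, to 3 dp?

Convert to gains: g_ice = 0.534/3.02 = 0.1768; g_dust = -0.0939/3.02 = -0.03109.
Total gain g = 0.14571.

0.146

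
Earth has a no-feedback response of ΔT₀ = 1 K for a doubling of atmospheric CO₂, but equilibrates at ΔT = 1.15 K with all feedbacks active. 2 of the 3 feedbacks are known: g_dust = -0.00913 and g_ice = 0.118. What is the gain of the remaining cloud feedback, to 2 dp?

Amplification A = ΔT/ΔT₀ = 1.15/1 = 1.15.
Total gain g = 1 − 1/A = 1 − 1/1.15 = 0.1304.
Known gains sum to -0.00913 + 0.118 = 0.10887.
g_cld = 0.1304 − 0.10887 = 0.02.

0.02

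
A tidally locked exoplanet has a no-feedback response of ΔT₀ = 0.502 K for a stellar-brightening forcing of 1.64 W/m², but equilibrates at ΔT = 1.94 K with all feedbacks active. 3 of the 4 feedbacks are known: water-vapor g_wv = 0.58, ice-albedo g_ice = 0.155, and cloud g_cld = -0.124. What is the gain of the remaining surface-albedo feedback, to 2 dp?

Amplification A = ΔT/ΔT₀ = 1.94/0.502 = 3.865.
Total gain g = 1 − 1/A = 1 − 1/3.865 = 0.7413.
Known gains sum to 0.58 + 0.155 − 0.124 = 0.611.
g_alb = 0.7413 − 0.611 = 0.13.

0.13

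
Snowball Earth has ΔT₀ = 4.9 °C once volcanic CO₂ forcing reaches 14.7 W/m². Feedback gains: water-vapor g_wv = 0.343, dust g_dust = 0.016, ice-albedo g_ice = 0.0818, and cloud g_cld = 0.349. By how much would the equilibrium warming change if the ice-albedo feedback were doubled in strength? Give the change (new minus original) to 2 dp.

Original: g = 0.7898, ΔT = 4.9/(1−0.7898) = 23.3111 °C.
With doubled ice-albedo: g' = 0.8716, ΔT' = 4.9/(1−0.8716) = 38.1620 °C.
Change = 38.1620 − 23.3111 = 14.85 °C.

14.85 °C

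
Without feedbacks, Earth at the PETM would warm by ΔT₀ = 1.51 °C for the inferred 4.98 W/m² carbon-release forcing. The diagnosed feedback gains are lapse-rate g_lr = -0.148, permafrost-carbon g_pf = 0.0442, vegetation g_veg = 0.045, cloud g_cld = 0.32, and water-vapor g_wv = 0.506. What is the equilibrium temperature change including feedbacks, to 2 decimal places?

6.49 °C

Total gain g = -0.148 + 0.0442 + 0.045 + 0.32 + 0.506 = 0.7672.
Amplification A = 1/(1 − 0.7672) = 4.296.
ΔT = 1.51 × 4.296 = 6.49 °C.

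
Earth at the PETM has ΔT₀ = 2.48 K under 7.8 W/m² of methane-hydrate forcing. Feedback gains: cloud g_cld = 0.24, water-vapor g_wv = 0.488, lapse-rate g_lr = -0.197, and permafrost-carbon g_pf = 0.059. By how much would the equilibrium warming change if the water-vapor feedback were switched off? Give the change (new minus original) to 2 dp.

-3.29 K

Original: g = 0.59, ΔT = 2.48/(1−0.59) = 6.0488 K.
Without water-vapor: g' = 0.102, ΔT' = 2.48/(1−0.102) = 2.7617 K.
Change = 2.7617 − 6.0488 = -3.29 K.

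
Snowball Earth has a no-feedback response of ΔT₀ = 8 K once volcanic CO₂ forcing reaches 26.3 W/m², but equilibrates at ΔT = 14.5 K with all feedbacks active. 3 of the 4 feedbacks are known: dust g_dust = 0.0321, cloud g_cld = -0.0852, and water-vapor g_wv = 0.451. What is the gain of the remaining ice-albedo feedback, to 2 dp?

0.05

Amplification A = ΔT/ΔT₀ = 14.5/8 = 1.812.
Total gain g = 1 − 1/A = 1 − 1/1.812 = 0.4481.
Known gains sum to 0.0321 − 0.0852 + 0.451 = 0.3979.
g_ice = 0.4481 − 0.3979 = 0.05.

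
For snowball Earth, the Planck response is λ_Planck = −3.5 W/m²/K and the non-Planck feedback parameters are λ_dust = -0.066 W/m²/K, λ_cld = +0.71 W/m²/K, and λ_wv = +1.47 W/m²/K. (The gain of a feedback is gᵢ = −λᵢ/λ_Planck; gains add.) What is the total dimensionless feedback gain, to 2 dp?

Convert to gains: g_dust = -0.066/3.5 = -0.01886; g_cld = 0.71/3.5 = 0.2029; g_wv = 1.47/3.5 = 0.42.
Total gain g = 0.60404.

0.60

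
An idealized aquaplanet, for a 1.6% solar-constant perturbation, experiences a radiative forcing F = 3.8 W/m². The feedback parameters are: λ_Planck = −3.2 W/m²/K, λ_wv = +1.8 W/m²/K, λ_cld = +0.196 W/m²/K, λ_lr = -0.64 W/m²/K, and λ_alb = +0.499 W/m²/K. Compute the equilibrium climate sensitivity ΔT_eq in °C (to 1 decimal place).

2.8 °C

Net feedback parameter λ = (−3.2) + (+1.8) + (+0.196) + (-0.64) + (+0.499) = -1.345 W/m²/K.
ΔT = −F/λ = −3.8/(-1.345) = 2.8 °C.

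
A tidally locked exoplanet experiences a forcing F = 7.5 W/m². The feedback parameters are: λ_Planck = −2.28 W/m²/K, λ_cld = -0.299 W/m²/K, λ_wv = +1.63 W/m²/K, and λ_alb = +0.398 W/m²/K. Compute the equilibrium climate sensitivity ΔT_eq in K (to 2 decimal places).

Net feedback parameter λ = (−2.28) + (-0.299) + (+1.63) + (+0.398) = -0.551 W/m²/K.
ΔT = −F/λ = −7.5/(-0.551) = 13.61 K.

13.61 K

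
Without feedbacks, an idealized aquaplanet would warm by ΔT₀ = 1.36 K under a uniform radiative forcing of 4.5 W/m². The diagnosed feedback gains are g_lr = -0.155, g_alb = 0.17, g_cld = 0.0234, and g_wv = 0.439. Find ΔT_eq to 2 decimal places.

2.60 K

Total gain g = -0.155 + 0.17 + 0.0234 + 0.439 = 0.4774.
Amplification A = 1/(1 − 0.4774) = 1.914.
ΔT = 1.36 × 1.914 = 2.60 K.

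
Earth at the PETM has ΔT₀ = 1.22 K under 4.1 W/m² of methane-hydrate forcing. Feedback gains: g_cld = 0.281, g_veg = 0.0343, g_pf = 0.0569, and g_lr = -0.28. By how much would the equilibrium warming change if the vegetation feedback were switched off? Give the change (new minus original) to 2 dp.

-0.05 K

Original: g = 0.0922, ΔT = 1.22/(1−0.0922) = 1.3439 K.
Without vegetation: g' = 0.0579, ΔT' = 1.22/(1−0.0579) = 1.2950 K.
Change = 1.2950 − 1.3439 = -0.05 K.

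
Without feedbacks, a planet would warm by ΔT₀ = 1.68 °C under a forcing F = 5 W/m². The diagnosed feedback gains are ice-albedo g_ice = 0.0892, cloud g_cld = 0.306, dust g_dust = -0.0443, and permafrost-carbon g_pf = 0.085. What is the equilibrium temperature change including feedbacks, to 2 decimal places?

2.98 °C

Total gain g = 0.0892 + 0.306 − 0.0443 + 0.085 = 0.4359.
Amplification A = 1/(1 − 0.4359) = 1.773.
ΔT = 1.68 × 1.773 = 2.98 °C.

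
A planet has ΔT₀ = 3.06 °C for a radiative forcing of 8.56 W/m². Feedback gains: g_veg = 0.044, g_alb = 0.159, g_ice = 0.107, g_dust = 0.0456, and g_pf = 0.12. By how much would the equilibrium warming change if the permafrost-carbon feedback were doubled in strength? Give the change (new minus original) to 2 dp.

Original: g = 0.4756, ΔT = 3.06/(1−0.4756) = 5.8352 °C.
With doubled permafrost-carbon: g' = 0.5956, ΔT' = 3.06/(1−0.5956) = 7.5668 °C.
Change = 7.5668 − 5.8352 = 1.73 °C.

1.73 °C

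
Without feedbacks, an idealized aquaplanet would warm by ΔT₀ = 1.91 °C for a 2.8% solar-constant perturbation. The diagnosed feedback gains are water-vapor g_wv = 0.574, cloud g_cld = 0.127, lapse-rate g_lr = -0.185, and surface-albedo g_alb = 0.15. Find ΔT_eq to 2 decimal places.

5.72 °C

Total gain g = 0.574 + 0.127 − 0.185 + 0.15 = 0.666.
Amplification A = 1/(1 − 0.666) = 2.994.
ΔT = 1.91 × 2.994 = 5.72 °C.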